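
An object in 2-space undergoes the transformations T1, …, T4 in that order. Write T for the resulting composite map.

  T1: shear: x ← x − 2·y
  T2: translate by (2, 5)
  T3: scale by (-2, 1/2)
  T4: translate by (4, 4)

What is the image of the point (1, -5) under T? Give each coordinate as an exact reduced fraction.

T(p) = (-22, 4)

T1 shear: x ← x − 2·y: (1, -5) → (11, -5)
T2 translate by (2, 5): (11, -5) → (13, 0)
T3 scale by (-2, 1/2): (13, 0) → (-26, 0)
T4 translate by (4, 4): (-26, 0) → (-22, 4)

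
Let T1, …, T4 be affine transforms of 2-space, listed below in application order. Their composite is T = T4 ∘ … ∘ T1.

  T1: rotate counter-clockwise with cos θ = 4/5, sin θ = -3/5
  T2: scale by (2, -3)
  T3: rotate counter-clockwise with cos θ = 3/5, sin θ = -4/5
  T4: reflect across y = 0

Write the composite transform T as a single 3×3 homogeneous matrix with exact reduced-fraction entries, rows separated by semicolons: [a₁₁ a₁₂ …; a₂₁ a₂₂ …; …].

T1 = [4/5 3/5 0; -3/5 4/5 0; 0 0 1]
T2·T1 = [8/5 6/5 0; 9/5 -12/5 0; 0 0 1]
T3·…·T1 = [12/5 -6/5 0; -1/5 -12/5 0; 0 0 1]
T4·…·T1 = [12/5 -6/5 0; 1/5 12/5 0; 0 0 1]

T = [12/5 -6/5 0; 1/5 12/5 0; 0 0 1]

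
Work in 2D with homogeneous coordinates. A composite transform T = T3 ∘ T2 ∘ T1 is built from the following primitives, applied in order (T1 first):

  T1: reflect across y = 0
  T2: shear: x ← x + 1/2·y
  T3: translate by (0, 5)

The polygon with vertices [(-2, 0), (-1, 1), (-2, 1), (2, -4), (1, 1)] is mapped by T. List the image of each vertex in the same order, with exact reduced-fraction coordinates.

image vertices: (-2, 5), (-3/2, 4), (-5/2, 4), (4, 9), (1/2, 4)

T1 reflect across y = 0: (-2, 0) → (-2, 0); (-1, 1) → (-1, -1); (-2, 1) → (-2, -1); (2, -4) → (2, 4); (1, 1) → (1, -1)
T2 shear: x ← x + 1/2·y: (-2, 0) → (-2, 0); (-1, -1) → (-3/2, -1); (-2, -1) → (-5/2, -1); (2, 4) → (4, 4); (1, -1) → (1/2, -1)
T3 translate by (0, 5): (-2, 0) → (-2, 5); (-3/2, -1) → (-3/2, 4); (-5/2, -1) → (-5/2, 4); (4, 4) → (4, 9); (1/2, -1) → (1/2, 4)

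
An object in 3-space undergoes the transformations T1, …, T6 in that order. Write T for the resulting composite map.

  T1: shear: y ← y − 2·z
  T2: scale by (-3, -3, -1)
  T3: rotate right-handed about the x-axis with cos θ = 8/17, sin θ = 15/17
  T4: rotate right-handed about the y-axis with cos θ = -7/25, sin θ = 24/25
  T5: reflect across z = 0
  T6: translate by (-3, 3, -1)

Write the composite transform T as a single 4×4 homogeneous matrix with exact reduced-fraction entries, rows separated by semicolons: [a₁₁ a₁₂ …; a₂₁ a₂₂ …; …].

T1 = [1 0 0 0; 0 1 -2 0; 0 0 1 0; 0 0 0 1]
T2·T1 = [-3 0 0 0; 0 -3 6 0; 0 0 -1 0; 0 0 0 1]
T3·…·T1 = [-3 0 0 0; 0 -24/17 63/17 0; 0 -45/17 82/17 0; 0 0 0 1]
T4·…·T1 = [21/25 -216/85 1968/425 0; 0 -24/17 63/17 0; 72/25 63/85 -574/425 0; 0 0 0 1]
T5·…·T1 = [21/25 -216/85 1968/425 0; 0 -24/17 63/17 0; -72/25 -63/85 574/425 0; 0 0 0 1]
T6·…·T1 = [21/25 -216/85 1968/425 -3; 0 -24/17 63/17 3; -72/25 -63/85 574/425 -1; 0 0 0 1]

T = [21/25 -216/85 1968/425 -3; 0 -24/17 63/17 3; -72/25 -63/85 574/425 -1; 0 0 0 1]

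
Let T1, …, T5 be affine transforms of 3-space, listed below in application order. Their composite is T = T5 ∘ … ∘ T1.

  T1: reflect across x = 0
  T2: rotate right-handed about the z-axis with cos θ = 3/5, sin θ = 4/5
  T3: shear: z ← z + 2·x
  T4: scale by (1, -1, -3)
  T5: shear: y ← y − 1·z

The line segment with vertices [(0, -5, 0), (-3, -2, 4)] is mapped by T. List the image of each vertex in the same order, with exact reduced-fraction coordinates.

T1 reflect across x = 0: (0, -5, 0) → (0, -5, 0); (-3, -2, 4) → (3, -2, 4)
T2 rotate right-handed about the z-axis with cos θ = 3/5, sin θ = 4/5: (0, -5, 0) → (4, -3, 0); (3, -2, 4) → (17/5, 6/5, 4)
T3 shear: z ← z + 2·x: (4, -3, 0) → (4, -3, 8); (17/5, 6/5, 4) → (17/5, 6/5, 54/5)
T4 scale by (1, -1, -3): (4, -3, 8) → (4, 3, -24); (17/5, 6/5, 54/5) → (17/5, -6/5, -162/5)
T5 shear: y ← y − 1·z: (4, 3, -24) → (4, 27, -24); (17/5, -6/5, -162/5) → (17/5, 156/5, -162/5)

image vertices: (4, 27, -24), (17/5, 156/5, -162/5)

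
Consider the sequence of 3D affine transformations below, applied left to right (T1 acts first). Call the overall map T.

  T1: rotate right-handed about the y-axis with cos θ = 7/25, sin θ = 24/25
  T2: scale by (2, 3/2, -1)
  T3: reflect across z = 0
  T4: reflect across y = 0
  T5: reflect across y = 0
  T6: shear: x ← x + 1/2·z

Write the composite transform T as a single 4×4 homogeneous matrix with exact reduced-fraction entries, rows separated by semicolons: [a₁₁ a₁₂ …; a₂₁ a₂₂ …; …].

T1 = [7/25 0 24/25 0; 0 1 0 0; -24/25 0 7/25 0; 0 0 0 1]
T2·T1 = [14/25 0 48/25 0; 0 3/2 0 0; 24/25 0 -7/25 0; 0 0 0 1]
T3·…·T1 = [14/25 0 48/25 0; 0 3/2 0 0; -24/25 0 7/25 0; 0 0 0 1]
T4·…·T1 = [14/25 0 48/25 0; 0 -3/2 0 0; -24/25 0 7/25 0; 0 0 0 1]
T5·…·T1 = [14/25 0 48/25 0; 0 3/2 0 0; -24/25 0 7/25 0; 0 0 0 1]
T6·…·T1 = [2/25 0 103/50 0; 0 3/2 0 0; -24/25 0 7/25 0; 0 0 0 1]

T = [2/25 0 103/50 0; 0 3/2 0 0; -24/25 0 7/25 0; 0 0 0 1]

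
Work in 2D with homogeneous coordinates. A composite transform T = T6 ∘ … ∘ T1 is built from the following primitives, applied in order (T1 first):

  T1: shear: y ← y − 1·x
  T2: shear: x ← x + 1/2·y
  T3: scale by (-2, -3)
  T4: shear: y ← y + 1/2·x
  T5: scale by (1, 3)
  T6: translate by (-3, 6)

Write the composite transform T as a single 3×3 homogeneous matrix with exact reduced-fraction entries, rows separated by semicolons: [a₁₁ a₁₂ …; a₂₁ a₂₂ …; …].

T1 = [1 0 0; -1 1 0; 0 0 1]
T2·T1 = [1/2 1/2 0; -1 1 0; 0 0 1]
T3·…·T1 = [-1 -1 0; 3 -3 0; 0 0 1]
T4·…·T1 = [-1 -1 0; 5/2 -7/2 0; 0 0 1]
T5·…·T1 = [-1 -1 0; 15/2 -21/2 0; 0 0 1]
T6·…·T1 = [-1 -1 -3; 15/2 -21/2 6; 0 0 1]

T = [-1 -1 -3; 15/2 -21/2 6; 0 0 1]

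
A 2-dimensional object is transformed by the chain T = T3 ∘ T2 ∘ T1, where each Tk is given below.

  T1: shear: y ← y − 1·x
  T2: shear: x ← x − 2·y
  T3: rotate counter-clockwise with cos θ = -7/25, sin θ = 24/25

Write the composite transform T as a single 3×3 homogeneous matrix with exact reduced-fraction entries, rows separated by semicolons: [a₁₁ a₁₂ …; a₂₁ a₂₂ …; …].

T1 = [1 0 0; -1 1 0; 0 0 1]
T2·T1 = [3 -2 0; -1 1 0; 0 0 1]
T3·…·T1 = [3/25 -2/5 0; 79/25 -11/5 0; 0 0 1]

T = [3/25 -2/5 0; 79/25 -11/5 0; 0 0 1]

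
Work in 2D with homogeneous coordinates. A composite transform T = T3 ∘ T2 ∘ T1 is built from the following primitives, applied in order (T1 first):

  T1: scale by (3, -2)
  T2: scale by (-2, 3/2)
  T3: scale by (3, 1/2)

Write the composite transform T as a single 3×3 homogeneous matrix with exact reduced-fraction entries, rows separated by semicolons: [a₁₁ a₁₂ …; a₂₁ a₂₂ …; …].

T = [-18 0 0; 0 -3/2 0; 0 0 1]

T1 = [3 0 0; 0 -2 0; 0 0 1]
T2·T1 = [-6 0 0; 0 -3 0; 0 0 1]
T3·…·T1 = [-18 0 0; 0 -3/2 0; 0 0 1]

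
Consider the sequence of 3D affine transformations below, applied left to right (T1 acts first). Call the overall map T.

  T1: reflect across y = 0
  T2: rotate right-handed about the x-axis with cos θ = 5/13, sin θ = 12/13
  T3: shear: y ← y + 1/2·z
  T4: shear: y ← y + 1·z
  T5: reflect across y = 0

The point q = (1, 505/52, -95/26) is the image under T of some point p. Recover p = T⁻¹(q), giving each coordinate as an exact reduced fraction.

T1 = [1 0 0 0; 0 -1 0 0; 0 0 1 0; 0 0 0 1]
T2·T1 = [1 0 0 0; 0 -5/13 -12/13 0; 0 -12/13 5/13 0; 0 0 0 1]
T3·…·T1 = [1 0 0 0; 0 -11/13 -19/26 0; 0 -12/13 5/13 0; 0 0 0 1]
T4·…·T1 = [1 0 0 0; 0 -23/13 -9/26 0; 0 -12/13 5/13 0; 0 0 0 1]
T5·…·T1 = [1 0 0 0; 0 23/13 9/26 0; 0 -12/13 5/13 0; 0 0 0 1]
det M = 1; M⁻¹ = [1 0 0 0; 0 5/13 -9/26 0; 0 12/13 23/13 0; 0 0 0 1]
M⁻¹ · (1, 505/52, -95/26)ᵀ = (1, 5, 5/2)ᵀ

p = (1, 5, 5/2)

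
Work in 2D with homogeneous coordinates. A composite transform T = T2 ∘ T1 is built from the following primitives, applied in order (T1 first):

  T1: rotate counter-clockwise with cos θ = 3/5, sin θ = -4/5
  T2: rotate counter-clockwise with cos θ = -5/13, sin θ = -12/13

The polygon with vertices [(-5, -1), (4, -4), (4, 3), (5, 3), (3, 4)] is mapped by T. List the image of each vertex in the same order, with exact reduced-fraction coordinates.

image vertices: (23/5, 11/5), (-316/65, 188/65), (-204/65, -253/65), (-267/65, -269/65), (-25/13, -60/13)

T1 rotate counter-clockwise with cos θ = 3/5, sin θ = -4/5: (-5, -1) → (-19/5, 17/5); (4, -4) → (-4/5, -28/5); (4, 3) → (24/5, -7/5); (5, 3) → (27/5, -11/5); (3, 4) → (5, 0)
T2 rotate counter-clockwise with cos θ = -5/13, sin θ = -12/13: (-19/5, 17/5) → (23/5, 11/5); (-4/5, -28/5) → (-316/65, 188/65); (24/5, -7/5) → (-204/65, -253/65); (27/5, -11/5) → (-267/65, -269/65); (5, 0) → (-25/13, -60/13)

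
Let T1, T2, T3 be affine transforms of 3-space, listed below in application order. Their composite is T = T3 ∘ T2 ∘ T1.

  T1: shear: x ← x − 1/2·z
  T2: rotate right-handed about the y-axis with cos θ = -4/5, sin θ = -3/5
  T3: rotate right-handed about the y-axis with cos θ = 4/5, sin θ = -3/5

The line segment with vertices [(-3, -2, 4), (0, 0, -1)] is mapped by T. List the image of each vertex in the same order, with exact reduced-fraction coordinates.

T1 shear: x ← x − 1/2·z: (-3, -2, 4) → (-5, -2, 4); (0, 0, -1) → (1/2, 0, -1)
T2 rotate right-handed about the y-axis with cos θ = -4/5, sin θ = -3/5: (-5, -2, 4) → (8/5, -2, -31/5); (1/2, 0, -1) → (1/5, 0, 11/10)
T3 rotate right-handed about the y-axis with cos θ = 4/5, sin θ = -3/5: (8/5, -2, -31/5) → (5, -2, -4); (1/5, 0, 11/10) → (-1/2, 0, 1)

image vertices: (5, -2, -4), (-1/2, 0, 1)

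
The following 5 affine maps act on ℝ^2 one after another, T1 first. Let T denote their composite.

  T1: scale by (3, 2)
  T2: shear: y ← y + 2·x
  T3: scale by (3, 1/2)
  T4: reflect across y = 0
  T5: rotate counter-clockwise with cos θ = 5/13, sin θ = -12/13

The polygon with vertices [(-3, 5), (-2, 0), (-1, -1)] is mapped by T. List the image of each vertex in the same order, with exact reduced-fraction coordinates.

image vertices: (-87/13, 344/13), (-18/13, 246/13), (3/13, 128/13)

T1 scale by (3, 2): (-3, 5) → (-9, 10); (-2, 0) → (-6, 0); (-1, -1) → (-3, -2)
T2 shear: y ← y + 2·x: (-9, 10) → (-9, -8); (-6, 0) → (-6, -12); (-3, -2) → (-3, -8)
T3 scale by (3, 1/2): (-9, -8) → (-27, -4); (-6, -12) → (-18, -6); (-3, -8) → (-9, -4)
T4 reflect across y = 0: (-27, -4) → (-27, 4); (-18, -6) → (-18, 6); (-9, -4) → (-9, 4)
T5 rotate counter-clockwise with cos θ = 5/13, sin θ = -12/13: (-27, 4) → (-87/13, 344/13); (-18, 6) → (-18/13, 246/13); (-9, 4) → (3/13, 128/13)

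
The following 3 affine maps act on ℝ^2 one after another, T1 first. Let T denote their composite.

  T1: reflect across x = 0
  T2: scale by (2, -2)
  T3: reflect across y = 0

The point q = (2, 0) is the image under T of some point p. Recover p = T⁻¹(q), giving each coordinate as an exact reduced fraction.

p = (-1, 0)

T1 = [-1 0 0; 0 1 0; 0 0 1]
T2·T1 = [-2 0 0; 0 -2 0; 0 0 1]
T3·…·T1 = [-2 0 0; 0 2 0; 0 0 1]
det M = -4; M⁻¹ = [-1/2 0 0; 0 1/2 0; 0 0 1]
M⁻¹ · (2, 0)ᵀ = (-1, 0)ᵀ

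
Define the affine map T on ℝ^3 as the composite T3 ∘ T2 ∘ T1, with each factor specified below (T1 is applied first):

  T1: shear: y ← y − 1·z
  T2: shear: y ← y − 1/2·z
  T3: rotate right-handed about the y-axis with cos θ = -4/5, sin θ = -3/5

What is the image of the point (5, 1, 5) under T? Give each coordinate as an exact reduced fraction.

T(p) = (-7, -13/2, -1)

T1 shear: y ← y − 1·z: (5, 1, 5) → (5, -4, 5)
T2 shear: y ← y − 1/2·z: (5, -4, 5) → (5, -13/2, 5)
T3 rotate right-handed about the y-axis with cos θ = -4/5, sin θ = -3/5: (5, -13/2, 5) → (-7, -13/2, -1)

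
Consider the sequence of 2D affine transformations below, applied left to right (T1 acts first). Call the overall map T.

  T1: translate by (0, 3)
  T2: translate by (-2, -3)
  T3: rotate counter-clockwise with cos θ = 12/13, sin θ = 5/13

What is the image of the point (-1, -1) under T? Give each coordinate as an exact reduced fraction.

T1 translate by (0, 3): (-1, -1) → (-1, 2)
T2 translate by (-2, -3): (-1, 2) → (-3, -1)
T3 rotate counter-clockwise with cos θ = 12/13, sin θ = 5/13: (-3, -1) → (-31/13, -27/13)

T(p) = (-31/13, -27/13)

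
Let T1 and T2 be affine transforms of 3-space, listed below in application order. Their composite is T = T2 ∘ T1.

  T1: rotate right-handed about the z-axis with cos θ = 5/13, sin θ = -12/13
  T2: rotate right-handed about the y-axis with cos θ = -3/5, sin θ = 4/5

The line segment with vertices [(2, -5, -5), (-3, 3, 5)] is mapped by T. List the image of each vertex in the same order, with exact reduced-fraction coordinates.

image vertices: (-22/13, -49/13, 79/13), (197/65, 51/13, -279/65)

T1 rotate right-handed about the z-axis with cos θ = 5/13, sin θ = -12/13: (2, -5, -5) → (-50/13, -49/13, -5); (-3, 3, 5) → (21/13, 51/13, 5)
T2 rotate right-handed about the y-axis with cos θ = -3/5, sin θ = 4/5: (-50/13, -49/13, -5) → (-22/13, -49/13, 79/13); (21/13, 51/13, 5) → (197/65, 51/13, -279/65)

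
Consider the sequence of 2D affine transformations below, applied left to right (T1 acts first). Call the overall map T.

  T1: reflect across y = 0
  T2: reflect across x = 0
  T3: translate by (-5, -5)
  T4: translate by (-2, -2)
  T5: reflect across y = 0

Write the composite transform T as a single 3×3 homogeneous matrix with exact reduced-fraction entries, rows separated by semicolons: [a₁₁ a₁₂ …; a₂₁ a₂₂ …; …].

T1 = [1 0 0; 0 -1 0; 0 0 1]
T2·T1 = [-1 0 0; 0 -1 0; 0 0 1]
T3·…·T1 = [-1 0 -5; 0 -1 -5; 0 0 1]
T4·…·T1 = [-1 0 -7; 0 -1 -7; 0 0 1]
T5·…·T1 = [-1 0 -7; 0 1 7; 0 0 1]

T = [-1 0 -7; 0 1 7; 0 0 1]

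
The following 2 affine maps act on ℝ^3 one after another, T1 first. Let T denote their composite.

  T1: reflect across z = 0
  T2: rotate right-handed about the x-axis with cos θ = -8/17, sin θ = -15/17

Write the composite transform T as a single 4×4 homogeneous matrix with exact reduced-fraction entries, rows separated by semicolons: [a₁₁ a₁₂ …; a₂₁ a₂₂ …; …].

T = [1 0 0 0; 0 -8/17 -15/17 0; 0 -15/17 8/17 0; 0 0 0 1]

T1 = [1 0 0 0; 0 1 0 0; 0 0 -1 0; 0 0 0 1]
T2·T1 = [1 0 0 0; 0 -8/17 -15/17 0; 0 -15/17 8/17 0; 0 0 0 1]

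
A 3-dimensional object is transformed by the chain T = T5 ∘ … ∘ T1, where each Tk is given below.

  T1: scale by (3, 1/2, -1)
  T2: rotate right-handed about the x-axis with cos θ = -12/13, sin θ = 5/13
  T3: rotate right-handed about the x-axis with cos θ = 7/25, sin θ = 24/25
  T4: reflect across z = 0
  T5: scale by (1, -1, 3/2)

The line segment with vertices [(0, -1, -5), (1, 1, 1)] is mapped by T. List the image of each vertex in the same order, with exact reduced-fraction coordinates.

image vertices: (0, -1367/325, 5361/1300), (3, 71/65, -93/260)

T1 scale by (3, 1/2, -1): (0, -1, -5) → (0, -1/2, 5); (1, 1, 1) → (3, 1/2, -1)
T2 rotate right-handed about the x-axis with cos θ = -12/13, sin θ = 5/13: (0, -1/2, 5) → (0, -19/13, -125/26); (3, 1/2, -1) → (3, -1/13, 29/26)
T3 rotate right-handed about the x-axis with cos θ = 7/25, sin θ = 24/25: (0, -19/13, -125/26) → (0, 1367/325, -1787/650); (3, -1/13, 29/26) → (3, -71/65, 31/130)
T4 reflect across z = 0: (0, 1367/325, -1787/650) → (0, 1367/325, 1787/650); (3, -71/65, 31/130) → (3, -71/65, -31/130)
T5 scale by (1, -1, 3/2): (0, 1367/325, 1787/650) → (0, -1367/325, 5361/1300); (3, -71/65, -31/130) → (3, 71/65, -93/260)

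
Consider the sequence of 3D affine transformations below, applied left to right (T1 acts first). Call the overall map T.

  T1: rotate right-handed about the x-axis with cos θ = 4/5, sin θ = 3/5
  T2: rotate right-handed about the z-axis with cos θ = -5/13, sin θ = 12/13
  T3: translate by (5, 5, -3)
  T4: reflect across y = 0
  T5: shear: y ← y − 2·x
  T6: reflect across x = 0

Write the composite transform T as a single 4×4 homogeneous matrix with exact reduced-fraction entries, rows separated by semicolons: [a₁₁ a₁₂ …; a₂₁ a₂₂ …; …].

T = [5/13 48/65 -36/65 -5; -2/13 116/65 -87/65 -15; 0 3/5 4/5 -3; 0 0 0 1]

T1 = [1 0 0 0; 0 4/5 -3/5 0; 0 3/5 4/5 0; 0 0 0 1]
T2·T1 = [-5/13 -48/65 36/65 0; 12/13 -4/13 3/13 0; 0 3/5 4/5 0; 0 0 0 1]
T3·…·T1 = [-5/13 -48/65 36/65 5; 12/13 -4/13 3/13 5; 0 3/5 4/5 -3; 0 0 0 1]
T4·…·T1 = [-5/13 -48/65 36/65 5; -12/13 4/13 -3/13 -5; 0 3/5 4/5 -3; 0 0 0 1]
T5·…·T1 = [-5/13 -48/65 36/65 5; -2/13 116/65 -87/65 -15; 0 3/5 4/5 -3; 0 0 0 1]
T6·…·T1 = [5/13 48/65 -36/65 -5; -2/13 116/65 -87/65 -15; 0 3/5 4/5 -3; 0 0 0 1]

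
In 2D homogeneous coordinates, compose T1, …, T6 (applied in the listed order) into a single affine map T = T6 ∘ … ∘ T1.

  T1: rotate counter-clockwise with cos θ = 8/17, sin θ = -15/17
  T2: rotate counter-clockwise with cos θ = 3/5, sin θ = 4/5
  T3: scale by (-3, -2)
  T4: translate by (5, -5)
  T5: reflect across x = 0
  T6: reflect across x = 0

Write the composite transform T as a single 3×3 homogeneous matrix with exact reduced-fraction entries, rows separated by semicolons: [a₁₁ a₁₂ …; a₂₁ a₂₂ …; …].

T = [-252/85 -39/85 5; 26/85 -168/85 -5; 0 0 1]

T1 = [8/17 15/17 0; -15/17 8/17 0; 0 0 1]
T2·T1 = [84/85 13/85 0; -13/85 84/85 0; 0 0 1]
T3·…·T1 = [-252/85 -39/85 0; 26/85 -168/85 0; 0 0 1]
T4·…·T1 = [-252/85 -39/85 5; 26/85 -168/85 -5; 0 0 1]
T5·…·T1 = [252/85 39/85 -5; 26/85 -168/85 -5; 0 0 1]
T6·…·T1 = [-252/85 -39/85 5; 26/85 -168/85 -5; 0 0 1]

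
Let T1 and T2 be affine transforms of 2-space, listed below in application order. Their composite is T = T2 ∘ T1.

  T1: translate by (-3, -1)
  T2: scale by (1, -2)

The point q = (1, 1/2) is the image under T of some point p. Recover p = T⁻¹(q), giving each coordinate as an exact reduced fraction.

T1 = [1 0 -3; 0 1 -1; 0 0 1]
T2·T1 = [1 0 -3; 0 -2 2; 0 0 1]
det M = -2; M⁻¹ = [1 0 3; 0 -1/2 1; 0 0 1]
M⁻¹ · (1, 1/2)ᵀ = (4, 3/4)ᵀ

p = (4, 3/4)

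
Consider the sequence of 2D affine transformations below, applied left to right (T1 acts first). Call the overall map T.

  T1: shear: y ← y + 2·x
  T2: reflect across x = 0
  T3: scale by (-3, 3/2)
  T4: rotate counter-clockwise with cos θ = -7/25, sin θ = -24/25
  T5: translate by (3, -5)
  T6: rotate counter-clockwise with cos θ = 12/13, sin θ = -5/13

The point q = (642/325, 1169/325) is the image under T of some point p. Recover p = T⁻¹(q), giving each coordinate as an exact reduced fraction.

p = (-8/3, 2)

T1 = [1 0 0; 2 1 0; 0 0 1]
T2·T1 = [-1 0 0; 2 1 0; 0 0 1]
T3·…·T1 = [3 0 0; 3 3/2 0; 0 0 1]
T4·…·T1 = [51/25 36/25 0; -93/25 -21/50 0; 0 0 1]
T5·…·T1 = [51/25 36/25 3; -93/25 -21/50 -5; 0 0 1]
T6·…·T1 = [147/325 759/650 11/13; -1371/325 -306/325 -75/13; 0 0 1]
det M = 9/2; M⁻¹ = [-68/325 -253/975 -33/25; 914/975 98/975 -16/75; 0 0 1]
M⁻¹ · (642/325, 1169/325)ᵀ = (-8/3, 2)ᵀ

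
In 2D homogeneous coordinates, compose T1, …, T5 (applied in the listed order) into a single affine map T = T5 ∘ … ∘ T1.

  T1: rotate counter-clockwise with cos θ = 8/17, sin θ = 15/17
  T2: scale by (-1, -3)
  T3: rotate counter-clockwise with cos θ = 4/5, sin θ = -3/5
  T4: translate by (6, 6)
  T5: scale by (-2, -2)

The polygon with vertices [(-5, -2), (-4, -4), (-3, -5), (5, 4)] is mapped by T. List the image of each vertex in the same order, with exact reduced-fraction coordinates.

T1 rotate counter-clockwise with cos θ = 8/17, sin θ = 15/17: (-5, -2) → (-10/17, -91/17); (-4, -4) → (28/17, -92/17); (-3, -5) → (3, -5); (5, 4) → (-20/17, 107/17)
T2 scale by (-1, -3): (-10/17, -91/17) → (10/17, 273/17); (28/17, -92/17) → (-28/17, 276/17); (3, -5) → (-3, 15); (-20/17, 107/17) → (20/17, -321/17)
T3 rotate counter-clockwise with cos θ = 4/5, sin θ = -3/5: (10/17, 273/17) → (859/85, 1062/85); (-28/17, 276/17) → (716/85, 1188/85); (-3, 15) → (33/5, 69/5); (20/17, -321/17) → (-883/85, -1344/85)
T4 translate by (6, 6): (859/85, 1062/85) → (1369/85, 1572/85); (716/85, 1188/85) → (1226/85, 1698/85); (33/5, 69/5) → (63/5, 99/5); (-883/85, -1344/85) → (-373/85, -834/85)
T5 scale by (-2, -2): (1369/85, 1572/85) → (-2738/85, -3144/85); (1226/85, 1698/85) → (-2452/85, -3396/85); (63/5, 99/5) → (-126/5, -198/5); (-373/85, -834/85) → (746/85, 1668/85)

image vertices: (-2738/85, -3144/85), (-2452/85, -3396/85), (-126/5, -198/5), (746/85, 1668/85)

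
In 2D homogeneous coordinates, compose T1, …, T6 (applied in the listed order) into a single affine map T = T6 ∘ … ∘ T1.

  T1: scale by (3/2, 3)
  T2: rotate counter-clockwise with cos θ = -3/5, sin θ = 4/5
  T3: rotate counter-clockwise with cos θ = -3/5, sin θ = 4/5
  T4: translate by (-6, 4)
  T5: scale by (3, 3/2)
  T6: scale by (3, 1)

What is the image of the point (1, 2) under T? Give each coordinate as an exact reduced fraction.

T(p) = (-297/50, 33/25)

T1 scale by (3/2, 3): (1, 2) → (3/2, 6)
T2 rotate counter-clockwise with cos θ = -3/5, sin θ = 4/5: (3/2, 6) → (-57/10, -12/5)
T3 rotate counter-clockwise with cos θ = -3/5, sin θ = 4/5: (-57/10, -12/5) → (267/50, -78/25)
T4 translate by (-6, 4): (267/50, -78/25) → (-33/50, 22/25)
T5 scale by (3, 3/2): (-33/50, 22/25) → (-99/50, 33/25)
T6 scale by (3, 1): (-99/50, 33/25) → (-297/50, 33/25)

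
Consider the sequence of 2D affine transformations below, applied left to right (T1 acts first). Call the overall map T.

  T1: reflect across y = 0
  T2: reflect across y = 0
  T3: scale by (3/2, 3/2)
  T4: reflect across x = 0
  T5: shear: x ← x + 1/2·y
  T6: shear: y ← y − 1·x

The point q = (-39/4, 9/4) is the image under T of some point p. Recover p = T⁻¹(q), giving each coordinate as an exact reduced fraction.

T1 = [1 0 0; 0 -1 0; 0 0 1]
T2·T1 = [1 0 0; 0 1 0; 0 0 1]
T3·…·T1 = [3/2 0 0; 0 3/2 0; 0 0 1]
T4·…·T1 = [-3/2 0 0; 0 3/2 0; 0 0 1]
T5·…·T1 = [-3/2 3/4 0; 0 3/2 0; 0 0 1]
T6·…·T1 = [-3/2 3/4 0; 3/2 3/4 0; 0 0 1]
det M = -9/4; M⁻¹ = [-1/3 1/3 0; 2/3 2/3 0; 0 0 1]
M⁻¹ · (-39/4, 9/4)ᵀ = (4, -5)ᵀ

p = (4, -5)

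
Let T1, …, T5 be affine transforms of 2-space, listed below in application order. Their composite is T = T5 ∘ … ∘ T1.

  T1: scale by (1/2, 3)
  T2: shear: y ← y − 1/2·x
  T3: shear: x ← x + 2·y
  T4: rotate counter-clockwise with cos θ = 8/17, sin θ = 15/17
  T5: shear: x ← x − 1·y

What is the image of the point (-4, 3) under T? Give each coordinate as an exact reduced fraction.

T1 scale by (1/2, 3): (-4, 3) → (-2, 9)
T2 shear: y ← y − 1/2·x: (-2, 9) → (-2, 10)
T3 shear: x ← x + 2·y: (-2, 10) → (18, 10)
T4 rotate counter-clockwise with cos θ = 8/17, sin θ = 15/17: (18, 10) → (-6/17, 350/17)
T5 shear: x ← x − 1·y: (-6/17, 350/17) → (-356/17, 350/17)

T(p) = (-356/17, 350/17)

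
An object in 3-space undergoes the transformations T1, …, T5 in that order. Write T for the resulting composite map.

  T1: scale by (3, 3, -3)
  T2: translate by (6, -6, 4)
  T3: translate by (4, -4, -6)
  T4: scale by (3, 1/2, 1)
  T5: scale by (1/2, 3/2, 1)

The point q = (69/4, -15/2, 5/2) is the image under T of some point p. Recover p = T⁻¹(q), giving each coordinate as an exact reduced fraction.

T1 = [3 0 0 0; 0 3 0 0; 0 0 -3 0; 0 0 0 1]
T2·T1 = [3 0 0 6; 0 3 0 -6; 0 0 -3 4; 0 0 0 1]
T3·…·T1 = [3 0 0 10; 0 3 0 -10; 0 0 -3 -2; 0 0 0 1]
T4·…·T1 = [9 0 0 30; 0 3/2 0 -5; 0 0 -3 -2; 0 0 0 1]
T5·…·T1 = [9/2 0 0 15; 0 9/4 0 -15/2; 0 0 -3 -2; 0 0 0 1]
det M = -243/8; M⁻¹ = [2/9 0 0 -10/3; 0 4/9 0 10/3; 0 0 -1/3 -2/3; 0 0 0 1]
M⁻¹ · (69/4, -15/2, 5/2)ᵀ = (1/2, 0, -3/2)ᵀ

p = (1/2, 0, -3/2)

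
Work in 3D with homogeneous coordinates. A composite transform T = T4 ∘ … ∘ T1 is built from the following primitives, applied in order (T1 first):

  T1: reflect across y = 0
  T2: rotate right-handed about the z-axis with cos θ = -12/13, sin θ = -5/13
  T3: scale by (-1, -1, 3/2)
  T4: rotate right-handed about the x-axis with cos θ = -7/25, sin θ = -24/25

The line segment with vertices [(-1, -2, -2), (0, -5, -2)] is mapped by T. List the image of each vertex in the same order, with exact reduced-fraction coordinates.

T1 reflect across y = 0: (-1, -2, -2) → (-1, 2, -2); (0, -5, -2) → (0, 5, -2)
T2 rotate right-handed about the z-axis with cos θ = -12/13, sin θ = -5/13: (-1, 2, -2) → (22/13, -19/13, -2); (0, 5, -2) → (25/13, -60/13, -2)
T3 scale by (-1, -1, 3/2): (22/13, -19/13, -2) → (-22/13, 19/13, -3); (25/13, -60/13, -2) → (-25/13, 60/13, -3)
T4 rotate right-handed about the x-axis with cos θ = -7/25, sin θ = -24/25: (-22/13, 19/13, -3) → (-22/13, -1069/325, -183/325); (-25/13, 60/13, -3) → (-25/13, -1356/325, -1167/325)

image vertices: (-22/13, -1069/325, -183/325), (-25/13, -1356/325, -1167/325)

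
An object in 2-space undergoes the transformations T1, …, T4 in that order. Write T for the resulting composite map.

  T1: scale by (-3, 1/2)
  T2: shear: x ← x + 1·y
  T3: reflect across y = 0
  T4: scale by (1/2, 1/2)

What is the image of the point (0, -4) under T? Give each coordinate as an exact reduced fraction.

T1 scale by (-3, 1/2): (0, -4) → (0, -2)
T2 shear: x ← x + 1·y: (0, -2) → (-2, -2)
T3 reflect across y = 0: (-2, -2) → (-2, 2)
T4 scale by (1/2, 1/2): (-2, 2) → (-1, 1)

T(p) = (-1, 1)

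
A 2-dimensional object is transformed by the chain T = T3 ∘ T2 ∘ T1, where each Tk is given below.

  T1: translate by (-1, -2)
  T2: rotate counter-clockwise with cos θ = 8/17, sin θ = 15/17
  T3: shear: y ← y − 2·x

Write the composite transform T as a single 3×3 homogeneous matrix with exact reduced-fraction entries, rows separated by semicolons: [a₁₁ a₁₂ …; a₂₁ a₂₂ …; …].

T = [8/17 -15/17 22/17; -1/17 38/17 -75/17; 0 0 1]

T1 = [1 0 -1; 0 1 -2; 0 0 1]
T2·T1 = [8/17 -15/17 22/17; 15/17 8/17 -31/17; 0 0 1]
T3·…·T1 = [8/17 -15/17 22/17; -1/17 38/17 -75/17; 0 0 1]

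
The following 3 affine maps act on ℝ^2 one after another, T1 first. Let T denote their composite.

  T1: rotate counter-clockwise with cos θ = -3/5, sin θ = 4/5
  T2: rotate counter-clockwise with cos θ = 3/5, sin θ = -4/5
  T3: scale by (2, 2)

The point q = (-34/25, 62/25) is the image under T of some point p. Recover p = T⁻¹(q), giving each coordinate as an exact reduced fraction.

T1 = [-3/5 -4/5 0; 4/5 -3/5 0; 0 0 1]
T2·T1 = [7/25 -24/25 0; 24/25 7/25 0; 0 0 1]
T3·…·T1 = [14/25 -48/25 0; 48/25 14/25 0; 0 0 1]
det M = 4; M⁻¹ = [7/50 12/25 0; -12/25 7/50 0; 0 0 1]
M⁻¹ · (-34/25, 62/25)ᵀ = (1, 1)ᵀ

p = (1, 1)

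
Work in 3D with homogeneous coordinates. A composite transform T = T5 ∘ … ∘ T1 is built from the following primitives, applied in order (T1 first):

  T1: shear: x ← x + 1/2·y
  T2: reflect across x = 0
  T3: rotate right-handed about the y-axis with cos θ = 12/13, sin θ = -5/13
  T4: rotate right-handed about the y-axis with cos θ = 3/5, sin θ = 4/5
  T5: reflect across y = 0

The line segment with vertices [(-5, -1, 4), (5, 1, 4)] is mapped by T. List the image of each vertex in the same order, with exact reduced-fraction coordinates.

image vertices: (88/13, 1, 17/26), (-176/65, -1, 811/130)

T1 shear: x ← x + 1/2·y: (-5, -1, 4) → (-11/2, -1, 4); (5, 1, 4) → (11/2, 1, 4)
T2 reflect across x = 0: (-11/2, -1, 4) → (11/2, -1, 4); (11/2, 1, 4) → (-11/2, 1, 4)
T3 rotate right-handed about the y-axis with cos θ = 12/13, sin θ = -5/13: (11/2, -1, 4) → (46/13, -1, 151/26); (-11/2, 1, 4) → (-86/13, 1, 41/26)
T4 rotate right-handed about the y-axis with cos θ = 3/5, sin θ = 4/5: (46/13, -1, 151/26) → (88/13, -1, 17/26); (-86/13, 1, 41/26) → (-176/65, 1, 811/130)
T5 reflect across y = 0: (88/13, -1, 17/26) → (88/13, 1, 17/26); (-176/65, 1, 811/130) → (-176/65, -1, 811/130)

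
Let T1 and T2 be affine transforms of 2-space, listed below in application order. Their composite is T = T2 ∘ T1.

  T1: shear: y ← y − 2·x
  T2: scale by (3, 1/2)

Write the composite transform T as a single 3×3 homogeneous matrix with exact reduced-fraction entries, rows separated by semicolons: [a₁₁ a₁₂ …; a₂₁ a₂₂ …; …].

T1 = [1 0 0; -2 1 0; 0 0 1]
T2·T1 = [3 0 0; -1 1/2 0; 0 0 1]

T = [3 0 0; -1 1/2 0; 0 0 1]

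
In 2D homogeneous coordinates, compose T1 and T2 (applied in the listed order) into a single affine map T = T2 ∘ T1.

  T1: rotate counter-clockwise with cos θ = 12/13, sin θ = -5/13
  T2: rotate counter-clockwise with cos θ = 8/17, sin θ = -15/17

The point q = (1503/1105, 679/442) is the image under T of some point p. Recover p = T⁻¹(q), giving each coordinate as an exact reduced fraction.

T1 = [12/13 5/13 0; -5/13 12/13 0; 0 0 1]
T2·T1 = [21/221 220/221 0; -220/221 21/221 0; 0 0 1]
det M = 1; M⁻¹ = [21/221 -220/221 0; 220/221 21/221 0; 0 0 1]
M⁻¹ · (1503/1105, 679/442)ᵀ = (-7/5, 3/2)ᵀ

p = (-7/5, 3/2)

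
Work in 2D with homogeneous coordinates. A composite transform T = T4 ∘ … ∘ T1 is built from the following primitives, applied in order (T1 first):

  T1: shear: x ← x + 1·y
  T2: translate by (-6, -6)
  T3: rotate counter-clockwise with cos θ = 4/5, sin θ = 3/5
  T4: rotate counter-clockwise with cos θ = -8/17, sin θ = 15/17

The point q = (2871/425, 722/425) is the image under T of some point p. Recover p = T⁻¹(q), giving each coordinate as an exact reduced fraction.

T1 = [1 1 0; 0 1 0; 0 0 1]
T2·T1 = [1 1 -6; 0 1 -6; 0 0 1]
T3·…·T1 = [4/5 1/5 -6/5; 3/5 7/5 -42/5; 0 0 1]
T4·…·T1 = [-77/85 -113/85 678/85; 36/85 -41/85 246/85; 0 0 1]
det M = 1; M⁻¹ = [-41/85 113/85 0; -36/85 -77/85 6; 0 0 1]
M⁻¹ · (2871/425, 722/425)ᵀ = (-1, 8/5)ᵀ

p = (-1, 8/5)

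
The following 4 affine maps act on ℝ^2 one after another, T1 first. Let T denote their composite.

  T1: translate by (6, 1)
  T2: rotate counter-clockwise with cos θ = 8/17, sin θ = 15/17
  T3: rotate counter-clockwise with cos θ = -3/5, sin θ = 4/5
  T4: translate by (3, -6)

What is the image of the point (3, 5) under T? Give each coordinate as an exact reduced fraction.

T1 translate by (6, 1): (3, 5) → (9, 6)
T2 rotate counter-clockwise with cos θ = 8/17, sin θ = 15/17: (9, 6) → (-18/17, 183/17)
T3 rotate counter-clockwise with cos θ = -3/5, sin θ = 4/5: (-18/17, 183/17) → (-678/85, -621/85)
T4 translate by (3, -6): (-678/85, -621/85) → (-423/85, -1131/85)

T(p) = (-423/85, -1131/85)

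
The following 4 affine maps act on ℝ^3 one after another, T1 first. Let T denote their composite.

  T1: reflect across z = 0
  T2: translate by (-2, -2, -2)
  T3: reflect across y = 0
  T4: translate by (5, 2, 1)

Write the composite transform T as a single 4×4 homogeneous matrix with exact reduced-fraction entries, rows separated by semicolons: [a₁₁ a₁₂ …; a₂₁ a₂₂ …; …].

T1 = [1 0 0 0; 0 1 0 0; 0 0 -1 0; 0 0 0 1]
T2·T1 = [1 0 0 -2; 0 1 0 -2; 0 0 -1 -2; 0 0 0 1]
T3·…·T1 = [1 0 0 -2; 0 -1 0 2; 0 0 -1 -2; 0 0 0 1]
T4·…·T1 = [1 0 0 3; 0 -1 0 4; 0 0 -1 -1; 0 0 0 1]

T = [1 0 0 3; 0 -1 0 4; 0 0 -1 -1; 0 0 0 1]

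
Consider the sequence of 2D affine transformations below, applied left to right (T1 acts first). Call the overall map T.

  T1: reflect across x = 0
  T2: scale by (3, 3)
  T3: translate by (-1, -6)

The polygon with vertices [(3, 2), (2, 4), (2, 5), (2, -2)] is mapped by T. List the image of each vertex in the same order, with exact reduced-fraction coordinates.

image vertices: (-10, 0), (-7, 6), (-7, 9), (-7, -12)

T1 reflect across x = 0: (3, 2) → (-3, 2); (2, 4) → (-2, 4); (2, 5) → (-2, 5); (2, -2) → (-2, -2)
T2 scale by (3, 3): (-3, 2) → (-9, 6); (-2, 4) → (-6, 12); (-2, 5) → (-6, 15); (-2, -2) → (-6, -6)
T3 translate by (-1, -6): (-9, 6) → (-10, 0); (-6, 12) → (-7, 6); (-6, 15) → (-7, 9); (-6, -6) → (-7, -12)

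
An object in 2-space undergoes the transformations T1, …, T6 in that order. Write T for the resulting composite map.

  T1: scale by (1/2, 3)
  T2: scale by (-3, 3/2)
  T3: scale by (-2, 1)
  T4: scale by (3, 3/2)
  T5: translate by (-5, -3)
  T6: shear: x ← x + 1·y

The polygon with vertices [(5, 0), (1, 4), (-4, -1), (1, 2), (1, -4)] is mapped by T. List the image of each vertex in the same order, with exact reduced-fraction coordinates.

image vertices: (37, -3), (28, 24), (-203/4, -39/4), (29/2, 21/2), (-26, -30)

T1 scale by (1/2, 3): (5, 0) → (5/2, 0); (1, 4) → (1/2, 12); (-4, -1) → (-2, -3); (1, 2) → (1/2, 6); (1, -4) → (1/2, -12)
T2 scale by (-3, 3/2): (5/2, 0) → (-15/2, 0); (1/2, 12) → (-3/2, 18); (-2, -3) → (6, -9/2); (1/2, 6) → (-3/2, 9); (1/2, -12) → (-3/2, -18)
T3 scale by (-2, 1): (-15/2, 0) → (15, 0); (-3/2, 18) → (3, 18); (6, -9/2) → (-12, -9/2); (-3/2, 9) → (3, 9); (-3/2, -18) → (3, -18)
T4 scale by (3, 3/2): (15, 0) → (45, 0); (3, 18) → (9, 27); (-12, -9/2) → (-36, -27/4); (3, 9) → (9, 27/2); (3, -18) → (9, -27)
T5 translate by (-5, -3): (45, 0) → (40, -3); (9, 27) → (4, 24); (-36, -27/4) → (-41, -39/4); (9, 27/2) → (4, 21/2); (9, -27) → (4, -30)
T6 shear: x ← x + 1·y: (40, -3) → (37, -3); (4, 24) → (28, 24); (-41, -39/4) → (-203/4, -39/4); (4, 21/2) → (29/2, 21/2); (4, -30) → (-26, -30)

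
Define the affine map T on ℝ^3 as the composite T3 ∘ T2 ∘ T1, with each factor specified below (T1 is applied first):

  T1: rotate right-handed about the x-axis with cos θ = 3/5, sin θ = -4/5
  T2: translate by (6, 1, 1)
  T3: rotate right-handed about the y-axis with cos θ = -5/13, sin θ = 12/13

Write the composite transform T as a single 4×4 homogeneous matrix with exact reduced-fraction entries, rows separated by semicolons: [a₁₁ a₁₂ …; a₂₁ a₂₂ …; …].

T = [-5/13 -48/65 36/65 -18/13; 0 3/5 4/5 1; -12/13 4/13 -3/13 -77/13; 0 0 0 1]

T1 = [1 0 0 0; 0 3/5 4/5 0; 0 -4/5 3/5 0; 0 0 0 1]
T2·T1 = [1 0 0 6; 0 3/5 4/5 1; 0 -4/5 3/5 1; 0 0 0 1]
T3·…·T1 = [-5/13 -48/65 36/65 -18/13; 0 3/5 4/5 1; -12/13 4/13 -3/13 -77/13; 0 0 0 1]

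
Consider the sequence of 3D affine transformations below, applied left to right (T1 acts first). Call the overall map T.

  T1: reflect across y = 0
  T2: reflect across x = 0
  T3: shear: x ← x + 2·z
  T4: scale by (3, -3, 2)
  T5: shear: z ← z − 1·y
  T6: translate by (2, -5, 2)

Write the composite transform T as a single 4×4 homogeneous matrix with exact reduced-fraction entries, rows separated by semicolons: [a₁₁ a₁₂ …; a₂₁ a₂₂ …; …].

T = [-3 0 6 2; 0 3 0 -5; 0 -3 2 2; 0 0 0 1]

T1 = [1 0 0 0; 0 -1 0 0; 0 0 1 0; 0 0 0 1]
T2·T1 = [-1 0 0 0; 0 -1 0 0; 0 0 1 0; 0 0 0 1]
T3·…·T1 = [-1 0 2 0; 0 -1 0 0; 0 0 1 0; 0 0 0 1]
T4·…·T1 = [-3 0 6 0; 0 3 0 0; 0 0 2 0; 0 0 0 1]
T5·…·T1 = [-3 0 6 0; 0 3 0 0; 0 -3 2 0; 0 0 0 1]
T6·…·T1 = [-3 0 6 2; 0 3 0 -5; 0 -3 2 2; 0 0 0 1]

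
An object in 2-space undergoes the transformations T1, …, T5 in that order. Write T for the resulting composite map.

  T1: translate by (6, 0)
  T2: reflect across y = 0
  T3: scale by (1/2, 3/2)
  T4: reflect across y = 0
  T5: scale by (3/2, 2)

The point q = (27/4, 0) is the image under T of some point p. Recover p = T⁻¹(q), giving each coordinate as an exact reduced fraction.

T1 = [1 0 6; 0 1 0; 0 0 1]
T2·T1 = [1 0 6; 0 -1 0; 0 0 1]
T3·…·T1 = [1/2 0 3; 0 -3/2 0; 0 0 1]
T4·…·T1 = [1/2 0 3; 0 3/2 0; 0 0 1]
T5·…·T1 = [3/4 0 9/2; 0 3 0; 0 0 1]
det M = 9/4; M⁻¹ = [4/3 0 -6; 0 1/3 0; 0 0 1]
M⁻¹ · (27/4, 0)ᵀ = (3, 0)ᵀ

p = (3, 0)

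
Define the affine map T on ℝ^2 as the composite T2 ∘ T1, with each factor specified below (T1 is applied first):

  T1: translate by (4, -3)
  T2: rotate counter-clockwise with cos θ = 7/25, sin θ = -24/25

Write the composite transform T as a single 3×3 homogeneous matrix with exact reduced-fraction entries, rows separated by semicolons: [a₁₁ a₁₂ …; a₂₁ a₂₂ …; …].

T1 = [1 0 4; 0 1 -3; 0 0 1]
T2·T1 = [7/25 24/25 -44/25; -24/25 7/25 -117/25; 0 0 1]

T = [7/25 24/25 -44/25; -24/25 7/25 -117/25; 0 0 1]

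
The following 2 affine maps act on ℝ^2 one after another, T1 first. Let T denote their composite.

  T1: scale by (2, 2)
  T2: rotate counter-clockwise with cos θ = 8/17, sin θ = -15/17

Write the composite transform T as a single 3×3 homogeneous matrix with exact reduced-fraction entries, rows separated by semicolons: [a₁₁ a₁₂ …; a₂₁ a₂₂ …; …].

T = [16/17 30/17 0; -30/17 16/17 0; 0 0 1]

T1 = [2 0 0; 0 2 0; 0 0 1]
T2·T1 = [16/17 30/17 0; -30/17 16/17 0; 0 0 1]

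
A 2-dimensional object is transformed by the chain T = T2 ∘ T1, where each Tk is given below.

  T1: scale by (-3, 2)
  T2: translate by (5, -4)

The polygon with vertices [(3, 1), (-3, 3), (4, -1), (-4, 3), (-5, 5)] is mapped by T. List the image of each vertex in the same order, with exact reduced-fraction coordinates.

image vertices: (-4, -2), (14, 2), (-7, -6), (17, 2), (20, 6)

T1 scale by (-3, 2): (3, 1) → (-9, 2); (-3, 3) → (9, 6); (4, -1) → (-12, -2); (-4, 3) → (12, 6); (-5, 5) → (15, 10)
T2 translate by (5, -4): (-9, 2) → (-4, -2); (9, 6) → (14, 2); (-12, -2) → (-7, -6); (12, 6) → (17, 2); (15, 10) → (20, 6)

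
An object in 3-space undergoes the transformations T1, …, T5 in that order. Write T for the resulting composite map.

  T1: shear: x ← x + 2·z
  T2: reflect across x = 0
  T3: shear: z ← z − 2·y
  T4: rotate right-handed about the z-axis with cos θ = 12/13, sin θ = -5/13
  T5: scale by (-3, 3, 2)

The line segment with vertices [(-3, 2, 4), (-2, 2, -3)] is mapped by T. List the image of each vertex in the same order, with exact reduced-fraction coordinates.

image vertices: (150/13, 147/13, 0), (-318/13, -48/13, -14)

T1 shear: x ← x + 2·z: (-3, 2, 4) → (5, 2, 4); (-2, 2, -3) → (-8, 2, -3)
T2 reflect across x = 0: (5, 2, 4) → (-5, 2, 4); (-8, 2, -3) → (8, 2, -3)
T3 shear: z ← z − 2·y: (-5, 2, 4) → (-5, 2, 0); (8, 2, -3) → (8, 2, -7)
T4 rotate right-handed about the z-axis with cos θ = 12/13, sin θ = -5/13: (-5, 2, 0) → (-50/13, 49/13, 0); (8, 2, -7) → (106/13, -16/13, -7)
T5 scale by (-3, 3, 2): (-50/13, 49/13, 0) → (150/13, 147/13, 0); (106/13, -16/13, -7) → (-318/13, -48/13, -14)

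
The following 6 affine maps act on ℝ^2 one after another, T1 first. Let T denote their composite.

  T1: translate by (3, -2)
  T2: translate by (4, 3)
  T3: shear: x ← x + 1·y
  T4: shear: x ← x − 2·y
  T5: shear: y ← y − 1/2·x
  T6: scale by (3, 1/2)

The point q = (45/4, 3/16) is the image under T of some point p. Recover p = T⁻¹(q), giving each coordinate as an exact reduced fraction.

T1 = [1 0 3; 0 1 -2; 0 0 1]
T2·T1 = [1 0 7; 0 1 1; 0 0 1]
T3·…·T1 = [1 1 8; 0 1 1; 0 0 1]
T4·…·T1 = [1 -1 6; 0 1 1; 0 0 1]
T5·…·T1 = [1 -1 6; -1/2 3/2 -2; 0 0 1]
T6·…·T1 = [3 -3 18; -1/4 3/4 -1; 0 0 1]
det M = 3/2; M⁻¹ = [1/2 2 -7; 1/6 2 -1; 0 0 1]
M⁻¹ · (45/4, 3/16)ᵀ = (-1, 5/4)ᵀ

p = (-1, 5/4)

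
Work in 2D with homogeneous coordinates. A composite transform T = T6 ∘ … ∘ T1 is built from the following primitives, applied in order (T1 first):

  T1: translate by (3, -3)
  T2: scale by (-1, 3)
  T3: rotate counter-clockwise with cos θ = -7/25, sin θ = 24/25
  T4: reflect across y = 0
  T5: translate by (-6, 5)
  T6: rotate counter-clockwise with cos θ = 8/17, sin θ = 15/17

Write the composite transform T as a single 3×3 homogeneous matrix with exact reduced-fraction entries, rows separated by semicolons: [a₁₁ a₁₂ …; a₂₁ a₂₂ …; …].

T = [-304/425 -891/425 -1314/425; 297/425 -912/425 2377/425; 0 0 1]

T1 = [1 0 3; 0 1 -3; 0 0 1]
T2·T1 = [-1 0 -3; 0 3 -9; 0 0 1]
T3·…·T1 = [7/25 -72/25 237/25; -24/25 -21/25 -9/25; 0 0 1]
T4·…·T1 = [7/25 -72/25 237/25; 24/25 21/25 9/25; 0 0 1]
T5·…·T1 = [7/25 -72/25 87/25; 24/25 21/25 134/25; 0 0 1]
T6·…·T1 = [-304/425 -891/425 -1314/425; 297/425 -912/425 2377/425; 0 0 1]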